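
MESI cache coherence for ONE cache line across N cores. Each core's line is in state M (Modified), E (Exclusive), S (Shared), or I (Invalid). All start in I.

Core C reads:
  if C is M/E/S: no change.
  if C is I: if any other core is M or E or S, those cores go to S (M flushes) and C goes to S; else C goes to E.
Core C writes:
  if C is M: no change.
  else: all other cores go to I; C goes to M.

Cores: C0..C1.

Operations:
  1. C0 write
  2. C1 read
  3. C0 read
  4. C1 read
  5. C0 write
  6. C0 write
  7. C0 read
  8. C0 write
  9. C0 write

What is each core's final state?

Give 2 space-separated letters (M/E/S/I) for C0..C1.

Op 1: C0 write [C0 write: invalidate none -> C0=M] -> [M,I]
Op 2: C1 read [C1 read from I: others=['C0=M'] -> C1=S, others downsized to S] -> [S,S]
Op 3: C0 read [C0 read: already in S, no change] -> [S,S]
Op 4: C1 read [C1 read: already in S, no change] -> [S,S]
Op 5: C0 write [C0 write: invalidate ['C1=S'] -> C0=M] -> [M,I]
Op 6: C0 write [C0 write: already M (modified), no change] -> [M,I]
Op 7: C0 read [C0 read: already in M, no change] -> [M,I]
Op 8: C0 write [C0 write: already M (modified), no change] -> [M,I]
Op 9: C0 write [C0 write: already M (modified), no change] -> [M,I]

Answer: M I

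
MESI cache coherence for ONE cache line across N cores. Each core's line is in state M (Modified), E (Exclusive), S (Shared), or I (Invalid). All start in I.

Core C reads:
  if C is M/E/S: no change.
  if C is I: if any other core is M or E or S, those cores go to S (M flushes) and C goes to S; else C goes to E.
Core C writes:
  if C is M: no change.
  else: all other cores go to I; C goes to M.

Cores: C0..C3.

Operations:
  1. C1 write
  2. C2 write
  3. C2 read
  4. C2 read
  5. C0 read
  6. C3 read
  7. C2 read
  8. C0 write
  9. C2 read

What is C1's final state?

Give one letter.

Op 1: C1 write [C1 write: invalidate none -> C1=M] -> [I,M,I,I]
Op 2: C2 write [C2 write: invalidate ['C1=M'] -> C2=M] -> [I,I,M,I]
Op 3: C2 read [C2 read: already in M, no change] -> [I,I,M,I]
Op 4: C2 read [C2 read: already in M, no change] -> [I,I,M,I]
Op 5: C0 read [C0 read from I: others=['C2=M'] -> C0=S, others downsized to S] -> [S,I,S,I]
Op 6: C3 read [C3 read from I: others=['C0=S', 'C2=S'] -> C3=S, others downsized to S] -> [S,I,S,S]
Op 7: C2 read [C2 read: already in S, no change] -> [S,I,S,S]
Op 8: C0 write [C0 write: invalidate ['C2=S', 'C3=S'] -> C0=M] -> [M,I,I,I]
Op 9: C2 read [C2 read from I: others=['C0=M'] -> C2=S, others downsized to S] -> [S,I,S,I]

Answer: I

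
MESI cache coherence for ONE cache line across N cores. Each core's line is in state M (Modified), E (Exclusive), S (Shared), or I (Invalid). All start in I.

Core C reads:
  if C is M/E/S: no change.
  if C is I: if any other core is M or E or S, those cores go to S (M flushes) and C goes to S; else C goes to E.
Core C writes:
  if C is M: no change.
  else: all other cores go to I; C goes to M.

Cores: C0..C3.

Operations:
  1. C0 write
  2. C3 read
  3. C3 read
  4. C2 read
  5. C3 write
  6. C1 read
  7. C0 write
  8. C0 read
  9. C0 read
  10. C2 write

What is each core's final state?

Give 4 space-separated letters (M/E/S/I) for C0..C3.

Op 1: C0 write [C0 write: invalidate none -> C0=M] -> [M,I,I,I]
Op 2: C3 read [C3 read from I: others=['C0=M'] -> C3=S, others downsized to S] -> [S,I,I,S]
Op 3: C3 read [C3 read: already in S, no change] -> [S,I,I,S]
Op 4: C2 read [C2 read from I: others=['C0=S', 'C3=S'] -> C2=S, others downsized to S] -> [S,I,S,S]
Op 5: C3 write [C3 write: invalidate ['C0=S', 'C2=S'] -> C3=M] -> [I,I,I,M]
Op 6: C1 read [C1 read from I: others=['C3=M'] -> C1=S, others downsized to S] -> [I,S,I,S]
Op 7: C0 write [C0 write: invalidate ['C1=S', 'C3=S'] -> C0=M] -> [M,I,I,I]
Op 8: C0 read [C0 read: already in M, no change] -> [M,I,I,I]
Op 9: C0 read [C0 read: already in M, no change] -> [M,I,I,I]
Op 10: C2 write [C2 write: invalidate ['C0=M'] -> C2=M] -> [I,I,M,I]

Answer: I I M I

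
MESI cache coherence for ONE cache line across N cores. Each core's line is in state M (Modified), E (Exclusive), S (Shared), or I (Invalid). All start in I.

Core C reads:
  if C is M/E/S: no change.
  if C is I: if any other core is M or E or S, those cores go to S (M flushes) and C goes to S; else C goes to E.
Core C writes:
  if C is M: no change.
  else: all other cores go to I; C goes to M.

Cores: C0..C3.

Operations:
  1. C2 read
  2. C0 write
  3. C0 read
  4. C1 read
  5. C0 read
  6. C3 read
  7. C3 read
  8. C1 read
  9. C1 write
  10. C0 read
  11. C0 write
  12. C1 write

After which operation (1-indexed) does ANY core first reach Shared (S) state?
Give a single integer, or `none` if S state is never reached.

Op 1: C2 read [C2 read from I: no other sharers -> C2=E (exclusive)] -> [I,I,E,I]
Op 2: C0 write [C0 write: invalidate ['C2=E'] -> C0=M] -> [M,I,I,I]
Op 3: C0 read [C0 read: already in M, no change] -> [M,I,I,I]
Op 4: C1 read [C1 read from I: others=['C0=M'] -> C1=S, others downsized to S] -> [S,S,I,I]
  -> First S state at op 4; remaining ops need not be traced.

Answer: 4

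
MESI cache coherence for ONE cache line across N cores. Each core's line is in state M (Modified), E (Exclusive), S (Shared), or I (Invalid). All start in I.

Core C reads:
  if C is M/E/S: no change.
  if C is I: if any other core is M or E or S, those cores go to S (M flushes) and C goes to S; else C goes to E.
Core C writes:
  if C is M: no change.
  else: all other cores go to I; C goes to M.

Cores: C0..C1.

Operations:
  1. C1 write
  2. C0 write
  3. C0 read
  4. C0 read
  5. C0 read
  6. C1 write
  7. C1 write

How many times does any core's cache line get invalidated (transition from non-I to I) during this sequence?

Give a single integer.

Answer: 2

Derivation:
Op 1: C1 write [C1 write: invalidate none -> C1=M] -> [I,M] (invalidations this op: 0; running total: 0)
Op 2: C0 write [C0 write: invalidate ['C1=M'] -> C0=M] -> [M,I] (invalidations this op: 1; running total: 1)
Op 3: C0 read [C0 read: already in M, no change] -> [M,I] (invalidations this op: 0; running total: 1)
Op 4: C0 read [C0 read: already in M, no change] -> [M,I] (invalidations this op: 0; running total: 1)
Op 5: C0 read [C0 read: already in M, no change] -> [M,I] (invalidations this op: 0; running total: 1)
Op 6: C1 write [C1 write: invalidate ['C0=M'] -> C1=M] -> [I,M] (invalidations this op: 1; running total: 2)
Op 7: C1 write [C1 write: already M (modified), no change] -> [I,M] (invalidations this op: 0; running total: 2)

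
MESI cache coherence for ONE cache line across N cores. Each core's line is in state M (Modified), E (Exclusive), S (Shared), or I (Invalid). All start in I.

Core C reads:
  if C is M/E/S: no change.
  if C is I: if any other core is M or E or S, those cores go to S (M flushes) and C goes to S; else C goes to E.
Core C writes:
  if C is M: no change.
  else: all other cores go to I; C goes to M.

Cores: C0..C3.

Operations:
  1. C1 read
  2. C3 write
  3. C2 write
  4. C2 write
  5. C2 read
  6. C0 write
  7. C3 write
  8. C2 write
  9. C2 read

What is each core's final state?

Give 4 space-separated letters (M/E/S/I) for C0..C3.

Op 1: C1 read [C1 read from I: no other sharers -> C1=E (exclusive)] -> [I,E,I,I]
Op 2: C3 write [C3 write: invalidate ['C1=E'] -> C3=M] -> [I,I,I,M]
Op 3: C2 write [C2 write: invalidate ['C3=M'] -> C2=M] -> [I,I,M,I]
Op 4: C2 write [C2 write: already M (modified), no change] -> [I,I,M,I]
Op 5: C2 read [C2 read: already in M, no change] -> [I,I,M,I]
Op 6: C0 write [C0 write: invalidate ['C2=M'] -> C0=M] -> [M,I,I,I]
Op 7: C3 write [C3 write: invalidate ['C0=M'] -> C3=M] -> [I,I,I,M]
Op 8: C2 write [C2 write: invalidate ['C3=M'] -> C2=M] -> [I,I,M,I]
Op 9: C2 read [C2 read: already in M, no change] -> [I,I,M,I]

Answer: I I M I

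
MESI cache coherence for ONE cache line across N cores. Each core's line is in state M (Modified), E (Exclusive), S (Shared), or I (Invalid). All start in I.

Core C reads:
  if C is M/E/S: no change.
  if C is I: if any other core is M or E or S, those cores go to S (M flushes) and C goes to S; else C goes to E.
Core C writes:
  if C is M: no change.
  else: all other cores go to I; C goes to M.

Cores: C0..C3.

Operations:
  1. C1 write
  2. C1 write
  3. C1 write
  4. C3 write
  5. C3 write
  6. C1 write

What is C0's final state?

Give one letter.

Op 1: C1 write [C1 write: invalidate none -> C1=M] -> [I,M,I,I]
Op 2: C1 write [C1 write: already M (modified), no change] -> [I,M,I,I]
Op 3: C1 write [C1 write: already M (modified), no change] -> [I,M,I,I]
Op 4: C3 write [C3 write: invalidate ['C1=M'] -> C3=M] -> [I,I,I,M]
Op 5: C3 write [C3 write: already M (modified), no change] -> [I,I,I,M]
Op 6: C1 write [C1 write: invalidate ['C3=M'] -> C1=M] -> [I,M,I,I]

Answer: I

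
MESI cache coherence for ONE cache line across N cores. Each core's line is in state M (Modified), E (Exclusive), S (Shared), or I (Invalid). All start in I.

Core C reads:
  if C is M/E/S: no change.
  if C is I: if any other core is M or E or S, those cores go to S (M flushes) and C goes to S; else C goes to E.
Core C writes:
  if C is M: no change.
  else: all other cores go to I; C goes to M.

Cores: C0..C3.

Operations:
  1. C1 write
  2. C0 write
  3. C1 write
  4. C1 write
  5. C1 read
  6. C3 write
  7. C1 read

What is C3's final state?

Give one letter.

Op 1: C1 write [C1 write: invalidate none -> C1=M] -> [I,M,I,I]
Op 2: C0 write [C0 write: invalidate ['C1=M'] -> C0=M] -> [M,I,I,I]
Op 3: C1 write [C1 write: invalidate ['C0=M'] -> C1=M] -> [I,M,I,I]
Op 4: C1 write [C1 write: already M (modified), no change] -> [I,M,I,I]
Op 5: C1 read [C1 read: already in M, no change] -> [I,M,I,I]
Op 6: C3 write [C3 write: invalidate ['C1=M'] -> C3=M] -> [I,I,I,M]
Op 7: C1 read [C1 read from I: others=['C3=M'] -> C1=S, others downsized to S] -> [I,S,I,S]

Answer: S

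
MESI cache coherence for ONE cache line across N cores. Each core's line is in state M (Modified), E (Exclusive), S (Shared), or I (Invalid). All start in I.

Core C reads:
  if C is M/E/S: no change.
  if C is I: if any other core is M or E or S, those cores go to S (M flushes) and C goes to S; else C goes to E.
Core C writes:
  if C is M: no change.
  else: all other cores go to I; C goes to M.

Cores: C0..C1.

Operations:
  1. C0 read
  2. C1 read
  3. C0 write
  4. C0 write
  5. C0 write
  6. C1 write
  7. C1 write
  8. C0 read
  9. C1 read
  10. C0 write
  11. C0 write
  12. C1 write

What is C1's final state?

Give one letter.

Answer: M

Derivation:
Op 1: C0 read [C0 read from I: no other sharers -> C0=E (exclusive)] -> [E,I]
Op 2: C1 read [C1 read from I: others=['C0=E'] -> C1=S, others downsized to S] -> [S,S]
Op 3: C0 write [C0 write: invalidate ['C1=S'] -> C0=M] -> [M,I]
Op 4: C0 write [C0 write: already M (modified), no change] -> [M,I]
Op 5: C0 write [C0 write: already M (modified), no change] -> [M,I]
Op 6: C1 write [C1 write: invalidate ['C0=M'] -> C1=M] -> [I,M]
Op 7: C1 write [C1 write: already M (modified), no change] -> [I,M]
Op 8: C0 read [C0 read from I: others=['C1=M'] -> C0=S, others downsized to S] -> [S,S]
Op 9: C1 read [C1 read: already in S, no change] -> [S,S]
Op 10: C0 write [C0 write: invalidate ['C1=S'] -> C0=M] -> [M,I]
Op 11: C0 write [C0 write: already M (modified), no change] -> [M,I]
Op 12: C1 write [C1 write: invalidate ['C0=M'] -> C1=M] -> [I,M]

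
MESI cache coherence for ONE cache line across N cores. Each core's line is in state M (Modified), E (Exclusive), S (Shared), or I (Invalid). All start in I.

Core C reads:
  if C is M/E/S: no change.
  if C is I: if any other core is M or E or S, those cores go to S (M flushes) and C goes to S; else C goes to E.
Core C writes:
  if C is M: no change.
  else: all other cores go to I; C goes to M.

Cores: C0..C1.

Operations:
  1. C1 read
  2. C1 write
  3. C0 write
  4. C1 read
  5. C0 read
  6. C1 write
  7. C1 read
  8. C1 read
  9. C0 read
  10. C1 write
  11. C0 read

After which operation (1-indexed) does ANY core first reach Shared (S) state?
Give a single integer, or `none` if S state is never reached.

Op 1: C1 read [C1 read from I: no other sharers -> C1=E (exclusive)] -> [I,E]
Op 2: C1 write [C1 write: invalidate none -> C1=M] -> [I,M]
Op 3: C0 write [C0 write: invalidate ['C1=M'] -> C0=M] -> [M,I]
Op 4: C1 read [C1 read from I: others=['C0=M'] -> C1=S, others downsized to S] -> [S,S]
  -> First S state at op 4; remaining ops need not be traced.

Answer: 4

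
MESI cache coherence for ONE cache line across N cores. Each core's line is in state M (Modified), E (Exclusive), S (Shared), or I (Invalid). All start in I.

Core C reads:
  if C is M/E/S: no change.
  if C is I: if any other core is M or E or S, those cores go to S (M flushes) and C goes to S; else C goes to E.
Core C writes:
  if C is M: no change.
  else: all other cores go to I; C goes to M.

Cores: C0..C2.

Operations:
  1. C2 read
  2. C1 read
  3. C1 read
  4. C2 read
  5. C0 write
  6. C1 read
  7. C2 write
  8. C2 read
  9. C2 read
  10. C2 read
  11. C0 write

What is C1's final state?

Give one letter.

Answer: I

Derivation:
Op 1: C2 read [C2 read from I: no other sharers -> C2=E (exclusive)] -> [I,I,E]
Op 2: C1 read [C1 read from I: others=['C2=E'] -> C1=S, others downsized to S] -> [I,S,S]
Op 3: C1 read [C1 read: already in S, no change] -> [I,S,S]
Op 4: C2 read [C2 read: already in S, no change] -> [I,S,S]
Op 5: C0 write [C0 write: invalidate ['C1=S', 'C2=S'] -> C0=M] -> [M,I,I]
Op 6: C1 read [C1 read from I: others=['C0=M'] -> C1=S, others downsized to S] -> [S,S,I]
Op 7: C2 write [C2 write: invalidate ['C0=S', 'C1=S'] -> C2=M] -> [I,I,M]
Op 8: C2 read [C2 read: already in M, no change] -> [I,I,M]
Op 9: C2 read [C2 read: already in M, no change] -> [I,I,M]
Op 10: C2 read [C2 read: already in M, no change] -> [I,I,M]
Op 11: C0 write [C0 write: invalidate ['C2=M'] -> C0=M] -> [M,I,I]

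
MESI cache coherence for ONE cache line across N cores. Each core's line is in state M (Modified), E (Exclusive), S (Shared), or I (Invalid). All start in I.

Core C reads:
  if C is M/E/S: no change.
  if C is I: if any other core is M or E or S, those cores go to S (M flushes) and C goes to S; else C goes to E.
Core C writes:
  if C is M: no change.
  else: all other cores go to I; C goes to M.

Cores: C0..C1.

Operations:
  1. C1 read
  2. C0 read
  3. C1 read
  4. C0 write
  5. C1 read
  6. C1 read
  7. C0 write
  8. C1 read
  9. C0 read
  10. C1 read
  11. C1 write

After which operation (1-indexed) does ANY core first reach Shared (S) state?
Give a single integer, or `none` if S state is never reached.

Op 1: C1 read [C1 read from I: no other sharers -> C1=E (exclusive)] -> [I,E]
Op 2: C0 read [C0 read from I: others=['C1=E'] -> C0=S, others downsized to S] -> [S,S]
  -> First S state at op 2; remaining ops need not be traced.

Answer: 2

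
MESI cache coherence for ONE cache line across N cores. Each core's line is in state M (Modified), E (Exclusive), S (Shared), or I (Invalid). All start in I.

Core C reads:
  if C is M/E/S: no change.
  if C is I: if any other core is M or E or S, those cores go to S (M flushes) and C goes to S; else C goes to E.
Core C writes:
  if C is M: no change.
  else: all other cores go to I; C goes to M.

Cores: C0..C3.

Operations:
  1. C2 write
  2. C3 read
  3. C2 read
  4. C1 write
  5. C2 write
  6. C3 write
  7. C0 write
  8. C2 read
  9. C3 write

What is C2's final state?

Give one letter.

Op 1: C2 write [C2 write: invalidate none -> C2=M] -> [I,I,M,I]
Op 2: C3 read [C3 read from I: others=['C2=M'] -> C3=S, others downsized to S] -> [I,I,S,S]
Op 3: C2 read [C2 read: already in S, no change] -> [I,I,S,S]
Op 4: C1 write [C1 write: invalidate ['C2=S', 'C3=S'] -> C1=M] -> [I,M,I,I]
Op 5: C2 write [C2 write: invalidate ['C1=M'] -> C2=M] -> [I,I,M,I]
Op 6: C3 write [C3 write: invalidate ['C2=M'] -> C3=M] -> [I,I,I,M]
Op 7: C0 write [C0 write: invalidate ['C3=M'] -> C0=M] -> [M,I,I,I]
Op 8: C2 read [C2 read from I: others=['C0=M'] -> C2=S, others downsized to S] -> [S,I,S,I]
Op 9: C3 write [C3 write: invalidate ['C0=S', 'C2=S'] -> C3=M] -> [I,I,I,M]

Answer: I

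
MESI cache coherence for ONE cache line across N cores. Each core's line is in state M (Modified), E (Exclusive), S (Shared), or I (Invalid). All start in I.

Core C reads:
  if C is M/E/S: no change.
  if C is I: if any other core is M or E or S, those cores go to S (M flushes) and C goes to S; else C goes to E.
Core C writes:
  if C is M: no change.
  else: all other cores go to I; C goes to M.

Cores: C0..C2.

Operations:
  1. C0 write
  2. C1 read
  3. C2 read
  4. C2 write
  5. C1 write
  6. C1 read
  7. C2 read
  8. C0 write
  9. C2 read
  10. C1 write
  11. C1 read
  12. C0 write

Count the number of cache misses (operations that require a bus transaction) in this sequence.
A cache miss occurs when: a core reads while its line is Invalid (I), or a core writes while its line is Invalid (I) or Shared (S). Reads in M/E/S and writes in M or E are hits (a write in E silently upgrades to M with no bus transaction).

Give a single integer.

Op 1: C0 write [C0 write: invalidate none -> C0=M] -> [M,I,I] [MISS #1: write from I]
Op 2: C1 read [C1 read from I: others=['C0=M'] -> C1=S, others downsized to S] -> [S,S,I] [MISS #2: read from I]
Op 3: C2 read [C2 read from I: others=['C0=S', 'C1=S'] -> C2=S, others downsized to S] -> [S,S,S] [MISS #3: read from I]
Op 4: C2 write [C2 write: invalidate ['C0=S', 'C1=S'] -> C2=M] -> [I,I,M] [MISS #4: write from S]
Op 5: C1 write [C1 write: invalidate ['C2=M'] -> C1=M] -> [I,M,I] [MISS #5: write from I]
Op 6: C1 read [C1 read: already in M, no change] -> [I,M,I] [hit: read from M]
Op 7: C2 read [C2 read from I: others=['C1=M'] -> C2=S, others downsized to S] -> [I,S,S] [MISS #6: read from I]
Op 8: C0 write [C0 write: invalidate ['C1=S', 'C2=S'] -> C0=M] -> [M,I,I] [MISS #7: write from I]
Op 9: C2 read [C2 read from I: others=['C0=M'] -> C2=S, others downsized to S] -> [S,I,S] [MISS #8: read from I]
Op 10: C1 write [C1 write: invalidate ['C0=S', 'C2=S'] -> C1=M] -> [I,M,I] [MISS #9: write from I]
Op 11: C1 read [C1 read: already in M, no change] -> [I,M,I] [hit: read from M]
Op 12: C0 write [C0 write: invalidate ['C1=M'] -> C0=M] -> [M,I,I] [MISS #10: write from I]

Answer: 10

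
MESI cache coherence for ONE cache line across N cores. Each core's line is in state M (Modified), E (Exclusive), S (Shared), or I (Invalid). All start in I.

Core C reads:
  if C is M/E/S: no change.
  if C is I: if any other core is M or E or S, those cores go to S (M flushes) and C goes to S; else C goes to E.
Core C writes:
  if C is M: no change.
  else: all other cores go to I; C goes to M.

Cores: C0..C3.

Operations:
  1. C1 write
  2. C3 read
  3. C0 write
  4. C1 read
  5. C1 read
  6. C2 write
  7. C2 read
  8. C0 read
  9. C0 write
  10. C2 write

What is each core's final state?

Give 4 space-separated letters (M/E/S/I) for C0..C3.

Answer: I I M I

Derivation:
Op 1: C1 write [C1 write: invalidate none -> C1=M] -> [I,M,I,I]
Op 2: C3 read [C3 read from I: others=['C1=M'] -> C3=S, others downsized to S] -> [I,S,I,S]
Op 3: C0 write [C0 write: invalidate ['C1=S', 'C3=S'] -> C0=M] -> [M,I,I,I]
Op 4: C1 read [C1 read from I: others=['C0=M'] -> C1=S, others downsized to S] -> [S,S,I,I]
Op 5: C1 read [C1 read: already in S, no change] -> [S,S,I,I]
Op 6: C2 write [C2 write: invalidate ['C0=S', 'C1=S'] -> C2=M] -> [I,I,M,I]
Op 7: C2 read [C2 read: already in M, no change] -> [I,I,M,I]
Op 8: C0 read [C0 read from I: others=['C2=M'] -> C0=S, others downsized to S] -> [S,I,S,I]
Op 9: C0 write [C0 write: invalidate ['C2=S'] -> C0=M] -> [M,I,I,I]
Op 10: C2 write [C2 write: invalidate ['C0=M'] -> C2=M] -> [I,I,M,I]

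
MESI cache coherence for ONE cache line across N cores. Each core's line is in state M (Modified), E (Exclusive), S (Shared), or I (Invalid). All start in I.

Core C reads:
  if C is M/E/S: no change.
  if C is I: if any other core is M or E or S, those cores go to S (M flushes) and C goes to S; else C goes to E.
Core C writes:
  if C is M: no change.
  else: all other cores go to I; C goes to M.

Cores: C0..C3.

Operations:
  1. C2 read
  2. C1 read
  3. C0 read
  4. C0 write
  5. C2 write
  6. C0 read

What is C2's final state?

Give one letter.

Op 1: C2 read [C2 read from I: no other sharers -> C2=E (exclusive)] -> [I,I,E,I]
Op 2: C1 read [C1 read from I: others=['C2=E'] -> C1=S, others downsized to S] -> [I,S,S,I]
Op 3: C0 read [C0 read from I: others=['C1=S', 'C2=S'] -> C0=S, others downsized to S] -> [S,S,S,I]
Op 4: C0 write [C0 write: invalidate ['C1=S', 'C2=S'] -> C0=M] -> [M,I,I,I]
Op 5: C2 write [C2 write: invalidate ['C0=M'] -> C2=M] -> [I,I,M,I]
Op 6: C0 read [C0 read from I: others=['C2=M'] -> C0=S, others downsized to S] -> [S,I,S,I]

Answer: S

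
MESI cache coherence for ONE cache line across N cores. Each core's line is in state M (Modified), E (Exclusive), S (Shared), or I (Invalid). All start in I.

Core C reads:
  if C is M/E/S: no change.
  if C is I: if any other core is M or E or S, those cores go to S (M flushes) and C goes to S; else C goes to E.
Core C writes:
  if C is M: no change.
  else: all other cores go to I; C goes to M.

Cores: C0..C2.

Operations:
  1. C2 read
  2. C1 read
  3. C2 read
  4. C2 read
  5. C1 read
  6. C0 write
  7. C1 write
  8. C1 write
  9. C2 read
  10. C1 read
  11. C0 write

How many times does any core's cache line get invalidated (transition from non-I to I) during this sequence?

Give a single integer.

Answer: 5

Derivation:
Op 1: C2 read [C2 read from I: no other sharers -> C2=E (exclusive)] -> [I,I,E] (invalidations this op: 0; running total: 0)
Op 2: C1 read [C1 read from I: others=['C2=E'] -> C1=S, others downsized to S] -> [I,S,S] (invalidations this op: 0; running total: 0)
Op 3: C2 read [C2 read: already in S, no change] -> [I,S,S] (invalidations this op: 0; running total: 0)
Op 4: C2 read [C2 read: already in S, no change] -> [I,S,S] (invalidations this op: 0; running total: 0)
Op 5: C1 read [C1 read: already in S, no change] -> [I,S,S] (invalidations this op: 0; running total: 0)
Op 6: C0 write [C0 write: invalidate ['C1=S', 'C2=S'] -> C0=M] -> [M,I,I] (invalidations this op: 2; running total: 2)
Op 7: C1 write [C1 write: invalidate ['C0=M'] -> C1=M] -> [I,M,I] (invalidations this op: 1; running total: 3)
Op 8: C1 write [C1 write: already M (modified), no change] -> [I,M,I] (invalidations this op: 0; running total: 3)
Op 9: C2 read [C2 read from I: others=['C1=M'] -> C2=S, others downsized to S] -> [I,S,S] (invalidations this op: 0; running total: 3)
Op 10: C1 read [C1 read: already in S, no change] -> [I,S,S] (invalidations this op: 0; running total: 3)
Op 11: C0 write [C0 write: invalidate ['C1=S', 'C2=S'] -> C0=M] -> [M,I,I] (invalidations this op: 2; running total: 5)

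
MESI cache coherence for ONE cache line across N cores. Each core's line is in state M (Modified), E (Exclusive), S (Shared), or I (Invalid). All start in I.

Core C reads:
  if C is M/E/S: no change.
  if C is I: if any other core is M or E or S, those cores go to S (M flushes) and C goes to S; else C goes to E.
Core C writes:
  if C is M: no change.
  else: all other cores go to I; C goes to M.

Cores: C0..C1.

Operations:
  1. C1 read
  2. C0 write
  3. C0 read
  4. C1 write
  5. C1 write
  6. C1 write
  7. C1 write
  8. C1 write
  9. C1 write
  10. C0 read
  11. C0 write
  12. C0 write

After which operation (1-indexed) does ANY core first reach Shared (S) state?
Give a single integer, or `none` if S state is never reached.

Answer: 10

Derivation:
Op 1: C1 read [C1 read from I: no other sharers -> C1=E (exclusive)] -> [I,E]
Op 2: C0 write [C0 write: invalidate ['C1=E'] -> C0=M] -> [M,I]
Op 3: C0 read [C0 read: already in M, no change] -> [M,I]
Op 4: C1 write [C1 write: invalidate ['C0=M'] -> C1=M] -> [I,M]
Op 5: C1 write [C1 write: already M (modified), no change] -> [I,M]
Op 6: C1 write [C1 write: already M (modified), no change] -> [I,M]
Op 7: C1 write [C1 write: already M (modified), no change] -> [I,M]
Op 8: C1 write [C1 write: already M (modified), no change] -> [I,M]
Op 9: C1 write [C1 write: already M (modified), no change] -> [I,M]
Op 10: C0 read [C0 read from I: others=['C1=M'] -> C0=S, others downsized to S] -> [S,S]
  -> First S state at op 10; remaining ops need not be traced.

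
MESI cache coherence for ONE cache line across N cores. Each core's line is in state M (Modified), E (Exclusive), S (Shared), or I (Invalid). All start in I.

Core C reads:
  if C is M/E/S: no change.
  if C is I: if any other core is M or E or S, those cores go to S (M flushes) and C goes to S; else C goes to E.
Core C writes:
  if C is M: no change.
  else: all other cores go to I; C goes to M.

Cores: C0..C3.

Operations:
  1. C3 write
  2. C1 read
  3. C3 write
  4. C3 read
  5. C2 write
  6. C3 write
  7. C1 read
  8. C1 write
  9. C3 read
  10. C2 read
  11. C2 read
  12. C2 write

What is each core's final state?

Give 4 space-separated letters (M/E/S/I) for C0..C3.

Op 1: C3 write [C3 write: invalidate none -> C3=M] -> [I,I,I,M]
Op 2: C1 read [C1 read from I: others=['C3=M'] -> C1=S, others downsized to S] -> [I,S,I,S]
Op 3: C3 write [C3 write: invalidate ['C1=S'] -> C3=M] -> [I,I,I,M]
Op 4: C3 read [C3 read: already in M, no change] -> [I,I,I,M]
Op 5: C2 write [C2 write: invalidate ['C3=M'] -> C2=M] -> [I,I,M,I]
Op 6: C3 write [C3 write: invalidate ['C2=M'] -> C3=M] -> [I,I,I,M]
Op 7: C1 read [C1 read from I: others=['C3=M'] -> C1=S, others downsized to S] -> [I,S,I,S]
Op 8: C1 write [C1 write: invalidate ['C3=S'] -> C1=M] -> [I,M,I,I]
Op 9: C3 read [C3 read from I: others=['C1=M'] -> C3=S, others downsized to S] -> [I,S,I,S]
Op 10: C2 read [C2 read from I: others=['C1=S', 'C3=S'] -> C2=S, others downsized to S] -> [I,S,S,S]
Op 11: C2 read [C2 read: already in S, no change] -> [I,S,S,S]
Op 12: C2 write [C2 write: invalidate ['C1=S', 'C3=S'] -> C2=M] -> [I,I,M,I]

Answer: I I M I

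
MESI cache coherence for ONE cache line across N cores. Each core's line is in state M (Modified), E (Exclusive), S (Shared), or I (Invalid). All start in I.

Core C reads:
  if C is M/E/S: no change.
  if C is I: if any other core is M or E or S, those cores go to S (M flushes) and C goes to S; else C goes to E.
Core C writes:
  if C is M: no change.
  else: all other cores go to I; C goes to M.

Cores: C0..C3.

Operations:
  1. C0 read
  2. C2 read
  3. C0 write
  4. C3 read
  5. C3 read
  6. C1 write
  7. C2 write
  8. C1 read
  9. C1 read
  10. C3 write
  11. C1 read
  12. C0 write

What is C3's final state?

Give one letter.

Op 1: C0 read [C0 read from I: no other sharers -> C0=E (exclusive)] -> [E,I,I,I]
Op 2: C2 read [C2 read from I: others=['C0=E'] -> C2=S, others downsized to S] -> [S,I,S,I]
Op 3: C0 write [C0 write: invalidate ['C2=S'] -> C0=M] -> [M,I,I,I]
Op 4: C3 read [C3 read from I: others=['C0=M'] -> C3=S, others downsized to S] -> [S,I,I,S]
Op 5: C3 read [C3 read: already in S, no change] -> [S,I,I,S]
Op 6: C1 write [C1 write: invalidate ['C0=S', 'C3=S'] -> C1=M] -> [I,M,I,I]
Op 7: C2 write [C2 write: invalidate ['C1=M'] -> C2=M] -> [I,I,M,I]
Op 8: C1 read [C1 read from I: others=['C2=M'] -> C1=S, others downsized to S] -> [I,S,S,I]
Op 9: C1 read [C1 read: already in S, no change] -> [I,S,S,I]
Op 10: C3 write [C3 write: invalidate ['C1=S', 'C2=S'] -> C3=M] -> [I,I,I,M]
Op 11: C1 read [C1 read from I: others=['C3=M'] -> C1=S, others downsized to S] -> [I,S,I,S]
Op 12: C0 write [C0 write: invalidate ['C1=S', 'C3=S'] -> C0=M] -> [M,I,I,I]

Answer: I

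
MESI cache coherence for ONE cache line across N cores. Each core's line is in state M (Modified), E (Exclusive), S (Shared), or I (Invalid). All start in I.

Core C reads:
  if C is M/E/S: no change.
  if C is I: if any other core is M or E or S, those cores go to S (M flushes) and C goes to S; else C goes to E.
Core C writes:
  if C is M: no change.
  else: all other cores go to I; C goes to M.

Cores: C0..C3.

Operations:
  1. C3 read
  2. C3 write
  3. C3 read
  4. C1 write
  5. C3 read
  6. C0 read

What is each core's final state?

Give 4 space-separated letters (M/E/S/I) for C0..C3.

Answer: S S I S

Derivation:
Op 1: C3 read [C3 read from I: no other sharers -> C3=E (exclusive)] -> [I,I,I,E]
Op 2: C3 write [C3 write: invalidate none -> C3=M] -> [I,I,I,M]
Op 3: C3 read [C3 read: already in M, no change] -> [I,I,I,M]
Op 4: C1 write [C1 write: invalidate ['C3=M'] -> C1=M] -> [I,M,I,I]
Op 5: C3 read [C3 read from I: others=['C1=M'] -> C3=S, others downsized to S] -> [I,S,I,S]
Op 6: C0 read [C0 read from I: others=['C1=S', 'C3=S'] -> C0=S, others downsized to S] -> [S,S,I,S]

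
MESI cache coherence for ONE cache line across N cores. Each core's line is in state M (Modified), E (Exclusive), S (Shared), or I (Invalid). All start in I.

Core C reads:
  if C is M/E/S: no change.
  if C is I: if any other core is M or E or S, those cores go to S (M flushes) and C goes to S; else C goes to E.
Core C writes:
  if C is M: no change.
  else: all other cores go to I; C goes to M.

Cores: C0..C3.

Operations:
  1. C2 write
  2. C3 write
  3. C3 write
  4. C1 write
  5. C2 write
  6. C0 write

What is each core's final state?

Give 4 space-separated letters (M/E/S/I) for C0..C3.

Answer: M I I I

Derivation:
Op 1: C2 write [C2 write: invalidate none -> C2=M] -> [I,I,M,I]
Op 2: C3 write [C3 write: invalidate ['C2=M'] -> C3=M] -> [I,I,I,M]
Op 3: C3 write [C3 write: already M (modified), no change] -> [I,I,I,M]
Op 4: C1 write [C1 write: invalidate ['C3=M'] -> C1=M] -> [I,M,I,I]
Op 5: C2 write [C2 write: invalidate ['C1=M'] -> C2=M] -> [I,I,M,I]
Op 6: C0 write [C0 write: invalidate ['C2=M'] -> C0=M] -> [M,I,I,I]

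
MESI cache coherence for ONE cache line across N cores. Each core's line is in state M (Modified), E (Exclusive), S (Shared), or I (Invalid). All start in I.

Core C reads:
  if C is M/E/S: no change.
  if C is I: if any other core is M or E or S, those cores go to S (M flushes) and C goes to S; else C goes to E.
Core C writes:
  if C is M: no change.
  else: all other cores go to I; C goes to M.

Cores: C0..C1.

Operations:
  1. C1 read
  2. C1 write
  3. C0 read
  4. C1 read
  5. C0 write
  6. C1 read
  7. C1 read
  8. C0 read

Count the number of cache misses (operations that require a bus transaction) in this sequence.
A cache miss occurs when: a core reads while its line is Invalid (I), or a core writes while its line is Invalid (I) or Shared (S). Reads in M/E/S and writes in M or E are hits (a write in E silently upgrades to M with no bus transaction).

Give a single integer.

Answer: 4

Derivation:
Op 1: C1 read [C1 read from I: no other sharers -> C1=E (exclusive)] -> [I,E] [MISS #1: read from I]
Op 2: C1 write [C1 write: invalidate none -> C1=M] -> [I,M] [hit: write from E is a silent E->M upgrade, no bus transaction]
Op 3: C0 read [C0 read from I: others=['C1=M'] -> C0=S, others downsized to S] -> [S,S] [MISS #2: read from I]
Op 4: C1 read [C1 read: already in S, no change] -> [S,S] [hit: read from S]
Op 5: C0 write [C0 write: invalidate ['C1=S'] -> C0=M] -> [M,I] [MISS #3: write from S]
Op 6: C1 read [C1 read from I: others=['C0=M'] -> C1=S, others downsized to S] -> [S,S] [MISS #4: read from I]
Op 7: C1 read [C1 read: already in S, no change] -> [S,S] [hit: read from S]
Op 8: C0 read [C0 read: already in S, no change] -> [S,S] [hit: read from S]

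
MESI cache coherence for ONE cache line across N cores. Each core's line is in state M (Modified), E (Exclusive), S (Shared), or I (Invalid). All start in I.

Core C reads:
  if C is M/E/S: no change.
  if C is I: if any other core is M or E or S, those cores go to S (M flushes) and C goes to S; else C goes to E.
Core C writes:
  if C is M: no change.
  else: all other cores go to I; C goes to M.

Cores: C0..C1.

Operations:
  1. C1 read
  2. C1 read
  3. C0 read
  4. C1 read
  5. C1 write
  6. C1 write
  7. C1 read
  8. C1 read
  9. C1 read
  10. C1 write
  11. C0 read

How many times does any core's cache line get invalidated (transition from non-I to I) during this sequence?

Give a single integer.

Op 1: C1 read [C1 read from I: no other sharers -> C1=E (exclusive)] -> [I,E] (invalidations this op: 0; running total: 0)
Op 2: C1 read [C1 read: already in E, no change] -> [I,E] (invalidations this op: 0; running total: 0)
Op 3: C0 read [C0 read from I: others=['C1=E'] -> C0=S, others downsized to S] -> [S,S] (invalidations this op: 0; running total: 0)
Op 4: C1 read [C1 read: already in S, no change] -> [S,S] (invalidations this op: 0; running total: 0)
Op 5: C1 write [C1 write: invalidate ['C0=S'] -> C1=M] -> [I,M] (invalidations this op: 1; running total: 1)
Op 6: C1 write [C1 write: already M (modified), no change] -> [I,M] (invalidations this op: 0; running total: 1)
Op 7: C1 read [C1 read: already in M, no change] -> [I,M] (invalidations this op: 0; running total: 1)
Op 8: C1 read [C1 read: already in M, no change] -> [I,M] (invalidations this op: 0; running total: 1)
Op 9: C1 read [C1 read: already in M, no change] -> [I,M] (invalidations this op: 0; running total: 1)
Op 10: C1 write [C1 write: already M (modified), no change] -> [I,M] (invalidations this op: 0; running total: 1)
Op 11: C0 read [C0 read from I: others=['C1=M'] -> C0=S, others downsized to S] -> [S,S] (invalidations this op: 0; running total: 1)

Answer: 1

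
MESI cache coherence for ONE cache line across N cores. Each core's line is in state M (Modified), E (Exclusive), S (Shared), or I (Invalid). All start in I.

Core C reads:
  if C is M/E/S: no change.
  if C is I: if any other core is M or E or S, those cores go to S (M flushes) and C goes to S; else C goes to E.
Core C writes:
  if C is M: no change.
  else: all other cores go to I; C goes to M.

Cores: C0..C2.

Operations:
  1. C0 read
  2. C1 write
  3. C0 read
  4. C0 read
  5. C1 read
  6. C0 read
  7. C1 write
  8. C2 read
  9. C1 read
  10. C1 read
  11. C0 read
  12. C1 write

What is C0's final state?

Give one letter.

Op 1: C0 read [C0 read from I: no other sharers -> C0=E (exclusive)] -> [E,I,I]
Op 2: C1 write [C1 write: invalidate ['C0=E'] -> C1=M] -> [I,M,I]
Op 3: C0 read [C0 read from I: others=['C1=M'] -> C0=S, others downsized to S] -> [S,S,I]
Op 4: C0 read [C0 read: already in S, no change] -> [S,S,I]
Op 5: C1 read [C1 read: already in S, no change] -> [S,S,I]
Op 6: C0 read [C0 read: already in S, no change] -> [S,S,I]
Op 7: C1 write [C1 write: invalidate ['C0=S'] -> C1=M] -> [I,M,I]
Op 8: C2 read [C2 read from I: others=['C1=M'] -> C2=S, others downsized to S] -> [I,S,S]
Op 9: C1 read [C1 read: already in S, no change] -> [I,S,S]
Op 10: C1 read [C1 read: already in S, no change] -> [I,S,S]
Op 11: C0 read [C0 read from I: others=['C1=S', 'C2=S'] -> C0=S, others downsized to S] -> [S,S,S]
Op 12: C1 write [C1 write: invalidate ['C0=S', 'C2=S'] -> C1=M] -> [I,M,I]

Answer: I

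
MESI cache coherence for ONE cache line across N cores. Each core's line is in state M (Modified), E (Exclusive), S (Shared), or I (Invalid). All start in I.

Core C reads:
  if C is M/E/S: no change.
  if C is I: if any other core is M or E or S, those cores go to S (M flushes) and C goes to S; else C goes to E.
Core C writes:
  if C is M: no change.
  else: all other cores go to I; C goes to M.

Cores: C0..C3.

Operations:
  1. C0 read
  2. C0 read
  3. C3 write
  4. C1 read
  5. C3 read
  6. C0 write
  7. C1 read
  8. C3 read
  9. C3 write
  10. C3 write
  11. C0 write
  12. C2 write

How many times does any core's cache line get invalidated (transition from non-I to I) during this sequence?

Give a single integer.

Answer: 7

Derivation:
Op 1: C0 read [C0 read from I: no other sharers -> C0=E (exclusive)] -> [E,I,I,I] (invalidations this op: 0; running total: 0)
Op 2: C0 read [C0 read: already in E, no change] -> [E,I,I,I] (invalidations this op: 0; running total: 0)
Op 3: C3 write [C3 write: invalidate ['C0=E'] -> C3=M] -> [I,I,I,M] (invalidations this op: 1; running total: 1)
Op 4: C1 read [C1 read from I: others=['C3=M'] -> C1=S, others downsized to S] -> [I,S,I,S] (invalidations this op: 0; running total: 1)
Op 5: C3 read [C3 read: already in S, no change] -> [I,S,I,S] (invalidations this op: 0; running total: 1)
Op 6: C0 write [C0 write: invalidate ['C1=S', 'C3=S'] -> C0=M] -> [M,I,I,I] (invalidations this op: 2; running total: 3)
Op 7: C1 read [C1 read from I: others=['C0=M'] -> C1=S, others downsized to S] -> [S,S,I,I] (invalidations this op: 0; running total: 3)
Op 8: C3 read [C3 read from I: others=['C0=S', 'C1=S'] -> C3=S, others downsized to S] -> [S,S,I,S] (invalidations this op: 0; running total: 3)
Op 9: C3 write [C3 write: invalidate ['C0=S', 'C1=S'] -> C3=M] -> [I,I,I,M] (invalidations this op: 2; running total: 5)
Op 10: C3 write [C3 write: already M (modified), no change] -> [I,I,I,M] (invalidations this op: 0; running total: 5)
Op 11: C0 write [C0 write: invalidate ['C3=M'] -> C0=M] -> [M,I,I,I] (invalidations this op: 1; running total: 6)
Op 12: C2 write [C2 write: invalidate ['C0=M'] -> C2=M] -> [I,I,M,I] (invalidations this op: 1; running total: 7)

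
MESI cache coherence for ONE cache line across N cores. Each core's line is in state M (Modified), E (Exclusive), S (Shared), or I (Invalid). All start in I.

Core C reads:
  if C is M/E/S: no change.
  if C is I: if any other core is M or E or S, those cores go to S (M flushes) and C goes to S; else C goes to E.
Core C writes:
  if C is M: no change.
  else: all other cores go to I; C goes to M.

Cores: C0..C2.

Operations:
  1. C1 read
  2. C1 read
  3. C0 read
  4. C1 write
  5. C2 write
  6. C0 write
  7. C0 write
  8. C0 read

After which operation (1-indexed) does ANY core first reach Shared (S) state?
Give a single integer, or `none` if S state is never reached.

Answer: 3

Derivation:
Op 1: C1 read [C1 read from I: no other sharers -> C1=E (exclusive)] -> [I,E,I]
Op 2: C1 read [C1 read: already in E, no change] -> [I,E,I]
Op 3: C0 read [C0 read from I: others=['C1=E'] -> C0=S, others downsized to S] -> [S,S,I]
  -> First S state at op 3; remaining ops need not be traced.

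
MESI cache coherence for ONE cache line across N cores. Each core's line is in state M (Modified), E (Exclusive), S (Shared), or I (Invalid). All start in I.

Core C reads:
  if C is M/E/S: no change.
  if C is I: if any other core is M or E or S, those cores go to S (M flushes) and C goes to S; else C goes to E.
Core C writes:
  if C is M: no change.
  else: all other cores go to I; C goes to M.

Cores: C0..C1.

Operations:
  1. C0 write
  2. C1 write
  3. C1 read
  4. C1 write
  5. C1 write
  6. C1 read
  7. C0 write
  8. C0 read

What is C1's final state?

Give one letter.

Answer: I

Derivation:
Op 1: C0 write [C0 write: invalidate none -> C0=M] -> [M,I]
Op 2: C1 write [C1 write: invalidate ['C0=M'] -> C1=M] -> [I,M]
Op 3: C1 read [C1 read: already in M, no change] -> [I,M]
Op 4: C1 write [C1 write: already M (modified), no change] -> [I,M]
Op 5: C1 write [C1 write: already M (modified), no change] -> [I,M]
Op 6: C1 read [C1 read: already in M, no change] -> [I,M]
Op 7: C0 write [C0 write: invalidate ['C1=M'] -> C0=M] -> [M,I]
Op 8: C0 read [C0 read: already in M, no change] -> [M,I]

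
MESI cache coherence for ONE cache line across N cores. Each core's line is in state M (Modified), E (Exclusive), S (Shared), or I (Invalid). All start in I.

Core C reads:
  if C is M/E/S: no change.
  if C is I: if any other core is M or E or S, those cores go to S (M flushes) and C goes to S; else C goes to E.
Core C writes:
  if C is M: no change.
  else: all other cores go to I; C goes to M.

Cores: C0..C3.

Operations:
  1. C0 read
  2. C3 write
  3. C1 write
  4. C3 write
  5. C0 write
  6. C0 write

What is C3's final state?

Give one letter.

Answer: I

Derivation:
Op 1: C0 read [C0 read from I: no other sharers -> C0=E (exclusive)] -> [E,I,I,I]
Op 2: C3 write [C3 write: invalidate ['C0=E'] -> C3=M] -> [I,I,I,M]
Op 3: C1 write [C1 write: invalidate ['C3=M'] -> C1=M] -> [I,M,I,I]
Op 4: C3 write [C3 write: invalidate ['C1=M'] -> C3=M] -> [I,I,I,M]
Op 5: C0 write [C0 write: invalidate ['C3=M'] -> C0=M] -> [M,I,I,I]
Op 6: C0 write [C0 write: already M (modified), no change] -> [M,I,I,I]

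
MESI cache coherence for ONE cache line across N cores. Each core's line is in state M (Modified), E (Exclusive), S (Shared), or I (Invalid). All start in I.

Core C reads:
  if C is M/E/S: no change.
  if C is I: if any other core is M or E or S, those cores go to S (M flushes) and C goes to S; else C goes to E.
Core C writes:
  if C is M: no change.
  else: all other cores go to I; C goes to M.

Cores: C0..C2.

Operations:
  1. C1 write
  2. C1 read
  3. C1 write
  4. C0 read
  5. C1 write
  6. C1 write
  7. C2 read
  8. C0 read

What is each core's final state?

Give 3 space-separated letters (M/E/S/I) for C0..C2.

Op 1: C1 write [C1 write: invalidate none -> C1=M] -> [I,M,I]
Op 2: C1 read [C1 read: already in M, no change] -> [I,M,I]
Op 3: C1 write [C1 write: already M (modified), no change] -> [I,M,I]
Op 4: C0 read [C0 read from I: others=['C1=M'] -> C0=S, others downsized to S] -> [S,S,I]
Op 5: C1 write [C1 write: invalidate ['C0=S'] -> C1=M] -> [I,M,I]
Op 6: C1 write [C1 write: already M (modified), no change] -> [I,M,I]
Op 7: C2 read [C2 read from I: others=['C1=M'] -> C2=S, others downsized to S] -> [I,S,S]
Op 8: C0 read [C0 read from I: others=['C1=S', 'C2=S'] -> C0=S, others downsized to S] -> [S,S,S]

Answer: S S S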